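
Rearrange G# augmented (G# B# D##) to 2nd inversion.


Root position: G# B# D##
2nd inversion: move root and 3rd up an octave
Bass note: D##
Notes (bottom to top) = D## G# B#


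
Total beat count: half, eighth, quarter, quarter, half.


Step by step:
Beat values:
  half = 2 beats
  eighth = 0.5 beats
  quarter = 1 beat
  quarter = 1 beat
  half = 2 beats
Sum = 2 + 0.5 + 1 + 1 + 2
= 6.5 beats


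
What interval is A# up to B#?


Letter names: A → B spans 2 letter names → a 2nd
Semitones: A# → B# = 2 half-steps
A 2nd of 2 semitones is a major 2nd
= major 2nd


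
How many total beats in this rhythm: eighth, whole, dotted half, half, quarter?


Let's work it out.
Beat values:
  eighth = 0.5 beats
  whole = 4 beats
  dotted half = 3 beats
  half = 2 beats
  quarter = 1 beat
Sum = 0.5 + 4 + 3 + 2 + 1
= 10.5 beats


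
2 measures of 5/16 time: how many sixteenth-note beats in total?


Step by step:
Time signature 5/16: the bottom number 16 means the sixteenth note gets one count
The top number 5 means 5 sixteenth-note beats per measure
Total = 5 × 2 measures
= 10 sixteenth-note beats


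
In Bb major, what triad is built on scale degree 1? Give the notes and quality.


Let's work it out.
Bb major scale: Bb C D Eb F G A
Diatonic triad on degree 1 stacks scale notes 1, 3, 5: Bb D F
Bb→D = 4 semitones; Bb→F = 7 semitones → major triad
= Bb D F (major)


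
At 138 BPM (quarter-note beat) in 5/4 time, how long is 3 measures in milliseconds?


Step by step:
Quarter-note beat duration = 60000 / 138 ms
Beats per measure (5/4) = 5
One measure = 5 × 60000 / 138 = 300000 / 138 ms
3 measures = 3 × 300000 / 138 = 900000 / 138
= 6521.7 ms


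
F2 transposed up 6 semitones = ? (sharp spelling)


Reasoning:
F2: chromatic position 5 in octave 2 → absolute = 2×12 + 5 = 29
Transpose up 6: 29 + 6 = 35
35 = 2×12 + 11 → B in octave 2
Result = B2


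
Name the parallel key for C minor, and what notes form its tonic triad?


Reasoning:
Parallel keys share the same tonic but differ in mode
C minor → parallel is C major
Tonic triad of C major = C E G
= C major; triad = C E G


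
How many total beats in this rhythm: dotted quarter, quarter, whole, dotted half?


Let's work it out.
Beat values:
  dotted quarter = 1.5 beats
  quarter = 1 beat
  whole = 4 beats
  dotted half = 3 beats
Sum = 1.5 + 1 + 4 + 3
= 9.5 beats


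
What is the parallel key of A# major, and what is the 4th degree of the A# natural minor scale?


Parallel keys share the same tonic but differ in mode
A# major → parallel is A# minor
A# natural minor scale: A# B# C# D# E# F# G#
= A# minor; 4th degree = D#


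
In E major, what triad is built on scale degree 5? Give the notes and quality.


Reasoning:
E major scale: E F# G# A B C# D#
Diatonic triad on degree 5 stacks scale notes 5, 7, 2: B D# F#
B→D# = 4 semitones; B→F# = 7 semitones → major triad
= B D# F# (major)


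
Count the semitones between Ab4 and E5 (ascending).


Reasoning:
Absolute semitone position = octave×12 + chromatic position
Ab4: 4×12 + 8 = 56
E5: 5×12 + 4 = 64
Difference = 64 - 56 = 8
= 8 semitones


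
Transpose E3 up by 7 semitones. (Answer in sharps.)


Working:
E3: chromatic position 4 in octave 3 → absolute = 3×12 + 4 = 40
Transpose up 7: 40 + 7 = 47
47 = 3×12 + 11 → B in octave 3
Result = B3


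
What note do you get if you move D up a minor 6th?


minor 6th: 6 letter names, 8 semitones
Letter: D + 5 → B
Pitch: D + 8 semitones, spelled as a B → Bb
= Bb


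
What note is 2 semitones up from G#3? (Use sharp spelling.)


Reasoning:
G#3: chromatic position 8 in octave 3 → absolute = 3×12 + 8 = 44
Transpose up 2: 44 + 2 = 46
46 = 3×12 + 10 → A# in octave 3
Result = A#3


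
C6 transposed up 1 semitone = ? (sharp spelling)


Working:
C6: chromatic position 0 in octave 6 → absolute = 6×12 + 0 = 72
Transpose up 1: 72 + 1 = 73
73 = 6×12 + 1 → C# in octave 6
Result = C#6


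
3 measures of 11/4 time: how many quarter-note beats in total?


Let's work it out.
Time signature 11/4: the bottom number 4 means the quarter note gets one count
The top number 11 means 11 quarter-note beats per measure
Total = 11 × 3 measures
= 33 quarter-note beats


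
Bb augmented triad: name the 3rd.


Reasoning:
Augmented triad = root + major 3rd (4 semitones) + augmented 5th (8 semitones)
A triad on Bb stacks thirds, so the chord tones use letter names B-D-F
Root: Bb
Major 3rd above Bb: D
Augmented 5th above Bb: F#
The 3rd = D


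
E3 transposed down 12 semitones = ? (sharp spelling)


Let's work it out.
E3: chromatic position 4 in octave 3 → absolute = 3×12 + 4 = 40
Transpose down 12: 40 - 12 = 28
28 = 2×12 + 4 → E in octave 2
Result = E2


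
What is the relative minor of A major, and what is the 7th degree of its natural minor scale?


Step by step:
The relative minor shares the major's key signature and starts on its 6th degree
6th degree = a major 6th above the tonic; a major 6th above A is F#
→ relative minor of A major is F# minor
F# natural minor scale: F# G# A B C# D E
= F# minor; 7th degree = E


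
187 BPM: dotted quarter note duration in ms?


Reasoning:
One quarter-note beat = 60000 / BPM = 60000 / 187 ms
Dotted quarter note = 3/2 × quarter note
Duration = 3/2 × 60000 / 187 = 90000 / 187
= 481.3 ms


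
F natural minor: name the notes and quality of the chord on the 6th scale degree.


Let's work it out.
F natural minor scale: F G Ab Bb C Db Eb
Diatonic triad on degree 6 stacks scale notes 6, 1, 3: Db F Ab
Db→F = 4 semitones; Db→Ab = 7 semitones → major triad
= Db F Ab (major)


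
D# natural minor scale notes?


Natural minor scale pattern: W-H-W-W-H-W-W (2-1-2-2-1-2-2 semitones)
Starting from D#:
  D# + 2 semitones → E#
  E# + 1 semitone → F#
  F# + 2 semitones → G#
  G# + 2 semitones → A#
  A# + 1 semitone → B
  B + 2 semitones → C#
  C# + 2 semitones → D#
Scale = D# E# F# G# A# B C#


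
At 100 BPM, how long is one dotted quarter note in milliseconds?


Solution.
One quarter-note beat = 60000 / BPM = 60000 / 100 ms
Dotted quarter note = 3/2 × quarter note
Duration = 3/2 × 60000 / 100 = 90000 / 100
= 900.0 ms


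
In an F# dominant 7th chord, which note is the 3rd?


Solution.
Dominant 7th chord = root + major 3rd + perfect 5th + minor 7th
Seventh chords stack in thirds, so the letter names are F-A-C-E
Root: F#
Major 3rd above F#: A#
Perfect 5th above F#: C#
Minor 7th above F#: E
The 3rd = A#


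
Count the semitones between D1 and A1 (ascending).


Reasoning:
Absolute semitone position = octave×12 + chromatic position
D1: 1×12 + 2 = 14
A1: 1×12 + 9 = 21
Difference = 21 - 14 = 7
= 7 semitones


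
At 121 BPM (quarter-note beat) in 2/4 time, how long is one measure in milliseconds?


Reasoning:
Quarter-note beat duration = 60000 / 121 ms
Beats per measure (2/4) = 2
One measure = 2 × 60000 / 121 = 120000 / 121 ms
= 991.7 ms


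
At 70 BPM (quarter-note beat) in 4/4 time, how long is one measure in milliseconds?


Step by step:
Quarter-note beat duration = 60000 / 70 ms
Beats per measure (4/4) = 4
One measure = 4 × 60000 / 70 = 240000 / 70 ms
= 3428.6 ms


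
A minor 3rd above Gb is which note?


Reasoning:
A 3rd spans 3 letter names, so from G we land on B
A minor 3rd = 3 semitones above Gb
Spell B at that pitch: Bbb
= Bbb


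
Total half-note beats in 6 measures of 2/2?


Step by step:
Time signature 2/2: the bottom number 2 means the half note gets one count
The top number 2 means 2 half-note beats per measure
Total = 2 × 6 measures
= 12 half-note beats


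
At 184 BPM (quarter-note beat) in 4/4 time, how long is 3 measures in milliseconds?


Let's work it out.
Quarter-note beat duration = 60000 / 184 ms
Beats per measure (4/4) = 4
One measure = 4 × 60000 / 184 = 240000 / 184 ms
3 measures = 3 × 240000 / 184 = 720000 / 184
= 3913.0 ms


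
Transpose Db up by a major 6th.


Let's work it out.
major 6th: 6 letter names, 9 semitones
Letter: D + 5 → B
Pitch: Db + 9 semitones, spelled as a B → Bb
= Bb


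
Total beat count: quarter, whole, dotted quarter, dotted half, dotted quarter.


Working:
Beat values:
  quarter = 1 beat
  whole = 4 beats
  dotted quarter = 1.5 beats
  dotted half = 3 beats
  dotted quarter = 1.5 beats
Sum = 1 + 4 + 1.5 + 3 + 1.5
= 11 beats


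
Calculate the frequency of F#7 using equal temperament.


Let's work it out.
f = 440 × 2^(n/12) where n = semitones from A4
F#7: 33 semitones from A4
f = 440 × 2^(33/12)
f = 2959.96 Hz


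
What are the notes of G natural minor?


Natural minor scale pattern: W-H-W-W-H-W-W (2-1-2-2-1-2-2 semitones)
Starting from G:
  G + 2 semitones → A
  A + 1 semitone → Bb
  Bb + 2 semitones → C
  C + 2 semitones → D
  D + 1 semitone → Eb
  Eb + 2 semitones → F
  F + 2 semitones → G
Scale = G A Bb C D Eb F


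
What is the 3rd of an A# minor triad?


Minor triad = root + minor 3rd (3 semitones) + perfect 5th (7 semitones)
A triad on A# stacks thirds, so the chord tones use letter names A-C-E
Root: A#
Minor 3rd above A#: C#
Perfect 5th above A#: E#
The 3rd = C#


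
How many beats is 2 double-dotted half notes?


Base half note = 2 beats
Dot 1 adds half the previous value: +1
Dot 2 adds half the previous value: +1/2
One double-dotted half = 2 + 1 + 1/2 = 7/2
2 of them = 2 × 7/2 = 7
= 7 beats


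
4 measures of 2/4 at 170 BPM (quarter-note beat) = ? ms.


Quarter-note beat duration = 60000 / 170 ms
Beats per measure (2/4) = 2
One measure = 2 × 60000 / 170 = 120000 / 170 ms
4 measures = 4 × 120000 / 170 = 480000 / 170
= 2823.5 ms


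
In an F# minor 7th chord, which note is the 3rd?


Solution.
Minor 7th chord = root + minor 3rd + perfect 5th + minor 7th
Seventh chords stack in thirds, so the letter names are F-A-C-E
Root: F#
Minor 3rd above F#: A
Perfect 5th above F#: C#
Minor 7th above F#: E
The 3rd = A


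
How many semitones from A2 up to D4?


Solution.
Absolute semitone position = octave×12 + chromatic position
A2: 2×12 + 9 = 33
D4: 4×12 + 2 = 50
Difference = 50 - 33 = 17
= 17 semitones


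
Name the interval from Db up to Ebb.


Letter names: D → E spans 2 letter names → a 2nd
Semitones: Db → Ebb = 1 half-step
A 2nd of 1 semitone is a minor 2nd
= minor 2nd


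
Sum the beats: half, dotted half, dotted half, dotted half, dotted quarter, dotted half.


Reasoning:
Beat values:
  half = 2 beats
  dotted half = 3 beats
  dotted half = 3 beats
  dotted half = 3 beats
  dotted quarter = 1.5 beats
  dotted half = 3 beats
Sum = 2 + 3 + 3 + 3 + 1.5 + 3
= 15.5 beats


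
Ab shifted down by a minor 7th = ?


minor 7th: 7 letter names, 10 semitones
Letter: A - 6 → B
Pitch: Ab - 10 semitones, spelled as a B → Bb
= Bb


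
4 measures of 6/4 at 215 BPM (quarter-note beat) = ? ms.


Let's work it out.
Quarter-note beat duration = 60000 / 215 ms
Beats per measure (6/4) = 6
One measure = 6 × 60000 / 215 = 360000 / 215 ms
4 measures = 4 × 360000 / 215 = 1440000 / 215
= 6697.7 ms


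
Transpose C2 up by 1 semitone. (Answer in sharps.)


C2: chromatic position 0 in octave 2 → absolute = 2×12 + 0 = 24
Transpose up 1: 24 + 1 = 25
25 = 2×12 + 1 → C# in octave 2
Result = C#2


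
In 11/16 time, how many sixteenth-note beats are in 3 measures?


Reasoning:
Time signature 11/16: the bottom number 16 means the sixteenth note gets one count
The top number 11 means 11 sixteenth-note beats per measure
Total = 11 × 3 measures
= 33 sixteenth-note beats


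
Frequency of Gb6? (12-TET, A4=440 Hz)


Step by step:
f = 440 × 2^(n/12) where n = semitones from A4
Gb6: 21 semitones from A4
f = 440 × 2^(21/12)
f = 1479.98 Hz


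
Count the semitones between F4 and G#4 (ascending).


Let's work it out.
Absolute semitone position = octave×12 + chromatic position
F4: 4×12 + 5 = 53
G#4: 4×12 + 8 = 56
Difference = 56 - 53 = 3
= 3 semitones


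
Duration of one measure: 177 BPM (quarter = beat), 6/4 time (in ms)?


Working:
Quarter-note beat duration = 60000 / 177 ms
Beats per measure (6/4) = 6
One measure = 6 × 60000 / 177 = 360000 / 177 ms
= 2033.9 ms


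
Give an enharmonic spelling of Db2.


Enharmonic notes sound the same pitch but are spelled with different letter names
Db and C# name the same pitch class
= C#2


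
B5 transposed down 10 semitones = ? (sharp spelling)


Working:
B5: chromatic position 11 in octave 5 → absolute = 5×12 + 11 = 71
Transpose down 10: 71 - 10 = 61
61 = 5×12 + 1 → C# in octave 5
Result = C#5


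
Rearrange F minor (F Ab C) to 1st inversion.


Solution.
Root position: F Ab C
1st inversion: move root up an octave
Bass note: Ab
Notes (bottom to top) = Ab C F


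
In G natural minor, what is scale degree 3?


Natural minor scale pattern: W-H-W-W-H-W-W (2-1-2-2-1-2-2 semitones)
Starting from G:
  G + 2 semitones → A
  A + 1 semitone → Bb
  Bb + 2 semitones → C
  C + 2 semitones → D
  D + 1 semitone → Eb
  Eb + 2 semitones → F
  F + 2 semitones → G
Scale: G A Bb C D Eb F
Degree 3 = Bb


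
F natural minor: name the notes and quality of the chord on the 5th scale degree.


Let's work it out.
F natural minor scale: F G Ab Bb C Db Eb
Diatonic triad on degree 5 stacks scale notes 5, 7, 2: C Eb G
C→Eb = 3 semitones; C→G = 7 semitones → minor triad
= C Eb G (minor)


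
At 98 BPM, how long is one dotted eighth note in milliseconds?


Step by step:
One quarter-note beat = 60000 / BPM = 60000 / 98 ms
Dotted eighth note = 3/4 × quarter note
Duration = 3/4 × 60000 / 98 = 45000 / 98
= 459.2 ms


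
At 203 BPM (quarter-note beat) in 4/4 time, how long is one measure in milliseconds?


Let's work it out.
Quarter-note beat duration = 60000 / 203 ms
Beats per measure (4/4) = 4
One measure = 4 × 60000 / 203 = 240000 / 203 ms
= 1182.3 ms


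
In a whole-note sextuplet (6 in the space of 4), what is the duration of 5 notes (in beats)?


Let's work it out.
Sextuplet: 6 notes occupy the space of 4 whole notes
Space = 4 × 4 = 16 beats
Each sextuplet note = 16 / 6 = 8/3 beats
5 notes = 5 × 8/3 = 40/3
= 40/3 beats


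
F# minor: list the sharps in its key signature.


Let's work it out.
Sharp minor keys follow the circle of fifths: A(0), E(1), B(2), F#(3), C#(4), G#(5), D#(6), A#(7)
F# minor has 3 sharps
Order of sharps: F# C# G# D# A# E# B# → first 3: F#, C#, G#
= F#, C#, G#


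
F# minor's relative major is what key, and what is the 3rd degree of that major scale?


Solution.
The relative major shares the key signature and is a minor 3rd above the minor tonic
A minor 3rd above F# is A
→ relative major of F# minor is A major
A major scale: A B C# D E F# G#
= A major; 3rd degree = C#


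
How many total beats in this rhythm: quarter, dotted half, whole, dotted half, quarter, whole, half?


Step by step:
Beat values:
  quarter = 1 beat
  dotted half = 3 beats
  whole = 4 beats
  dotted half = 3 beats
  quarter = 1 beat
  whole = 4 beats
  half = 2 beats
Sum = 1 + 3 + 4 + 3 + 1 + 4 + 2
= 18 beats


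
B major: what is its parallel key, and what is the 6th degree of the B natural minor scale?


Let's work it out.
Parallel keys share the same tonic but differ in mode
B major → parallel is B minor
B natural minor scale: B C# D E F# G A
= B minor; 6th degree = G


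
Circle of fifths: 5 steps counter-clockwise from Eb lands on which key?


Each counter-clockwise step moves down a perfect 5th (= up a perfect 4th)
From Eb: Eb → Ab → Db → F#/Gb → B → E
= E


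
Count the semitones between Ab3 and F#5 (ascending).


Let's work it out.
Absolute semitone position = octave×12 + chromatic position
Ab3: 3×12 + 8 = 44
F#5: 5×12 + 6 = 66
Difference = 66 - 44 = 22
= 22 semitones


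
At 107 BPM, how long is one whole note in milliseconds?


Solution.
One quarter-note beat = 60000 / BPM = 60000 / 107 ms
Whole note = 4 × quarter note
Duration = 4 × 60000 / 107 = 240000 / 107
= 2243.0 ms


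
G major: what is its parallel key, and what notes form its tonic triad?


Let's work it out.
Parallel keys share the same tonic but differ in mode
G major → parallel is G minor
Tonic triad of G minor = G Bb D
= G minor; triad = G Bb D


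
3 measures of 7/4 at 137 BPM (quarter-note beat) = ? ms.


Working:
Quarter-note beat duration = 60000 / 137 ms
Beats per measure (7/4) = 7
One measure = 7 × 60000 / 137 = 420000 / 137 ms
3 measures = 3 × 420000 / 137 = 1260000 / 137
= 9197.1 ms


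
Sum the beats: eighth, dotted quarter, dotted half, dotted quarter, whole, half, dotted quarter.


Reasoning:
Beat values:
  eighth = 0.5 beats
  dotted quarter = 1.5 beats
  dotted half = 3 beats
  dotted quarter = 1.5 beats
  whole = 4 beats
  half = 2 beats
  dotted quarter = 1.5 beats
Sum = 0.5 + 1.5 + 3 + 1.5 + 4 + 2 + 1.5
= 14 beats


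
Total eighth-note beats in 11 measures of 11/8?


Solution.
Time signature 11/8: the bottom number 8 means the eighth note gets one count
The top number 11 means 11 eighth-note beats per measure
Total = 11 × 11 measures
= 121 eighth-note beats


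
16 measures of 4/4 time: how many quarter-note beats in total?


Time signature 4/4: the bottom number 4 means the quarter note gets one count
The top number 4 means 4 quarter-note beats per measure
Total = 4 × 16 measures
= 64 quarter-note beats


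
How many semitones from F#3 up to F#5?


Absolute semitone position = octave×12 + chromatic position
F#3: 3×12 + 6 = 42
F#5: 5×12 + 6 = 66
Difference = 66 - 42 = 24
= 24 semitones


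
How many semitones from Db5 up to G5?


Let's work it out.
Absolute semitone position = octave×12 + chromatic position
Db5: 5×12 + 1 = 61
G5: 5×12 + 7 = 67
Difference = 67 - 61 = 6
= 6 semitones


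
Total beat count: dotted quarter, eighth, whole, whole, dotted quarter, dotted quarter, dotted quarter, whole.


Solution.
Beat values:
  dotted quarter = 1.5 beats
  eighth = 0.5 beats
  whole = 4 beats
  whole = 4 beats
  dotted quarter = 1.5 beats
  dotted quarter = 1.5 beats
  dotted quarter = 1.5 beats
  whole = 4 beats
Sum = 1.5 + 0.5 + 4 + 4 + 1.5 + 1.5 + 1.5 + 4
= 18.5 beats


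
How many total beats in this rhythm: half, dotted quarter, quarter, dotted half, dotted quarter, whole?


Working:
Beat values:
  half = 2 beats
  dotted quarter = 1.5 beats
  quarter = 1 beat
  dotted half = 3 beats
  dotted quarter = 1.5 beats
  whole = 4 beats
Sum = 2 + 1.5 + 1 + 3 + 1.5 + 4
= 13 beats


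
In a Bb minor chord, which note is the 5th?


Working:
Minor triad = root + minor 3rd (3 semitones) + perfect 5th (7 semitones)
A triad on Bb stacks thirds, so the chord tones use letter names B-D-F
Root: Bb
Minor 3rd above Bb: Db
Perfect 5th above Bb: F
The 5th = F


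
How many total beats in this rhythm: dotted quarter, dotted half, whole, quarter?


Step by step:
Beat values:
  dotted quarter = 1.5 beats
  dotted half = 3 beats
  whole = 4 beats
  quarter = 1 beat
Sum = 1.5 + 3 + 4 + 1
= 9.5 beats


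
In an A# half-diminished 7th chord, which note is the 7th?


Reasoning:
Half-diminished 7th chord = root + minor 3rd + diminished 5th + minor 7th
Seventh chords stack in thirds, so the letter names are A-C-E-G
Root: A#
Minor 3rd above A#: C#
Diminished 5th above A#: E
Minor 7th above A#: G#
The 7th = G#


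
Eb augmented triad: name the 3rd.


Augmented triad = root + major 3rd (4 semitones) + augmented 5th (8 semitones)
A triad on Eb stacks thirds, so the chord tones use letter names E-G-B
Root: Eb
Major 3rd above Eb: G
Augmented 5th above Eb: B
The 3rd = G


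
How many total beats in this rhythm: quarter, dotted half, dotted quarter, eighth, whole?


Working:
Beat values:
  quarter = 1 beat
  dotted half = 3 beats
  dotted quarter = 1.5 beats
  eighth = 0.5 beats
  whole = 4 beats
Sum = 1 + 3 + 1.5 + 0.5 + 4
= 10 beats


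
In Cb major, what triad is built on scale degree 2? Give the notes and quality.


Cb major scale: Cb Db Eb Fb Gb Ab Bb
Diatonic triad on degree 2 stacks scale notes 2, 4, 6: Db Fb Ab
Db→Fb = 3 semitones; Db→Ab = 7 semitones → minor triad
= Db Fb Ab (minor)


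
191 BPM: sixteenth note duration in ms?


Working:
One quarter-note beat = 60000 / BPM = 60000 / 191 ms
Sixteenth note = 1/4 × quarter note
Duration = 1/4 × 60000 / 191 = 15000 / 191
= 78.5 ms


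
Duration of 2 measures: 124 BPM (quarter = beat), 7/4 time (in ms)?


Solution.
Quarter-note beat duration = 60000 / 124 ms
Beats per measure (7/4) = 7
One measure = 7 × 60000 / 124 = 420000 / 124 ms
2 measures = 2 × 420000 / 124 = 840000 / 124
= 6774.2 ms


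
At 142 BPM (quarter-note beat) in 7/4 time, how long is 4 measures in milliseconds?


Reasoning:
Quarter-note beat duration = 60000 / 142 ms
Beats per measure (7/4) = 7
One measure = 7 × 60000 / 142 = 420000 / 142 ms
4 measures = 4 × 420000 / 142 = 1680000 / 142
= 11831.0 ms


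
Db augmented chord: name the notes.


Let's work it out.
Augmented triad = root + major 3rd (4 semitones) + augmented 5th (8 semitones)
A triad on Db stacks thirds, so the chord tones use letter names D-F-A
Root: Db
Major 3rd above Db: F
Augmented 5th above Db: A
Chord = Db F A


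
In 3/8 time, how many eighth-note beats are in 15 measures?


Reasoning:
Time signature 3/8: the bottom number 8 means the eighth note gets one count
The top number 3 means 3 eighth-note beats per measure
Total = 3 × 15 measures
= 45 eighth-note beats


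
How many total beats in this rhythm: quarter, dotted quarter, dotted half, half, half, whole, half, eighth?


Beat values:
  quarter = 1 beat
  dotted quarter = 1.5 beats
  dotted half = 3 beats
  half = 2 beats
  half = 2 beats
  whole = 4 beats
  half = 2 beats
  eighth = 0.5 beats
Sum = 1 + 1.5 + 3 + 2 + 2 + 4 + 2 + 0.5
= 16 beats


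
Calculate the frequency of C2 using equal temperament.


Solution.
f = 440 × 2^(n/12) where n = semitones from A4
C2: -33 semitones from A4
f = 440 × 2^(-33/12)
f = 65.41 Hz


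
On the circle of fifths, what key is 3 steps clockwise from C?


Let's work it out.
Each clockwise step on the circle of fifths moves up a perfect 5th
From C: C → G → D → A
= A


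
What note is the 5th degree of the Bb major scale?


Major scale pattern: W-W-H-W-W-W-H (2-2-1-2-2-2-1 semitones)
Starting from Bb:
  Bb + 2 semitones → C
  C + 2 semitones → D
  D + 1 semitone → Eb
  Eb + 2 semitones → F
  F + 2 semitones → G
  G + 2 semitones → A
  A + 1 semitone → Bb
Scale: Bb C D Eb F G A
Degree 5 = F


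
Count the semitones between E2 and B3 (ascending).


Step by step:
Absolute semitone position = octave×12 + chromatic position
E2: 2×12 + 4 = 28
B3: 3×12 + 11 = 47
Difference = 47 - 28 = 19
= 19 semitones


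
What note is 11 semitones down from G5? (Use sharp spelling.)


Reasoning:
G5: chromatic position 7 in octave 5 → absolute = 5×12 + 7 = 67
Transpose down 11: 67 - 11 = 56
56 = 4×12 + 8 → G# in octave 4
Result = G#4


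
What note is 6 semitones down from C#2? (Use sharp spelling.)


C#2: chromatic position 1 in octave 2 → absolute = 2×12 + 1 = 25
Transpose down 6: 25 - 6 = 19
19 = 1×12 + 7 → G in octave 1
Result = G1


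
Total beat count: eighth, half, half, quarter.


Working:
Beat values:
  eighth = 0.5 beats
  half = 2 beats
  half = 2 beats
  quarter = 1 beat
Sum = 0.5 + 2 + 2 + 1
= 5.5 beats


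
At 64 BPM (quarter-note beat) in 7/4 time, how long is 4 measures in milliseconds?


Working:
Quarter-note beat duration = 60000 / 64 ms
Beats per measure (7/4) = 7
One measure = 7 × 60000 / 64 = 420000 / 64 ms
4 measures = 4 × 420000 / 64 = 1680000 / 64
= 26250.0 ms


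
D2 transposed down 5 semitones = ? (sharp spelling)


Let's work it out.
D2: chromatic position 2 in octave 2 → absolute = 2×12 + 2 = 26
Transpose down 5: 26 - 5 = 21
21 = 1×12 + 9 → A in octave 1
Result = A1


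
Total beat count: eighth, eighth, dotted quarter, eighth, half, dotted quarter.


Reasoning:
Beat values:
  eighth = 0.5 beats
  eighth = 0.5 beats
  dotted quarter = 1.5 beats
  eighth = 0.5 beats
  half = 2 beats
  dotted quarter = 1.5 beats
Sum = 0.5 + 0.5 + 1.5 + 0.5 + 2 + 1.5
= 6.5 beats


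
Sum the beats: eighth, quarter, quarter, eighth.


Working:
Beat values:
  eighth = 0.5 beats
  quarter = 1 beat
  quarter = 1 beat
  eighth = 0.5 beats
Sum = 0.5 + 1 + 1 + 0.5
= 3 beats


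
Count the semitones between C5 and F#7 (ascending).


Solution.
Absolute semitone position = octave×12 + chromatic position
C5: 5×12 + 0 = 60
F#7: 7×12 + 6 = 90
Difference = 90 - 60 = 30
= 30 semitones


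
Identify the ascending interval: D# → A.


Letter names: D → A spans 5 letter names → a 5th
Semitones: D# → A = 6 half-steps
A 5th of 6 semitones is a diminished 5th
= diminished 5th


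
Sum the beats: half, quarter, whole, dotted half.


Reasoning:
Beat values:
  half = 2 beats
  quarter = 1 beat
  whole = 4 beats
  dotted half = 3 beats
Sum = 2 + 1 + 4 + 3
= 10 beats


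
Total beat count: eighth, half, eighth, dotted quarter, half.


Step by step:
Beat values:
  eighth = 0.5 beats
  half = 2 beats
  eighth = 0.5 beats
  dotted quarter = 1.5 beats
  half = 2 beats
Sum = 0.5 + 2 + 0.5 + 1.5 + 2
= 6.5 beats


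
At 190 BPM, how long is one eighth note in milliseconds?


Step by step:
One quarter-note beat = 60000 / BPM = 60000 / 190 ms
Eighth note = 1/2 × quarter note
Duration = 1/2 × 60000 / 190 = 30000 / 190
= 157.9 ms


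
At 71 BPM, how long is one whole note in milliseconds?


Step by step:
One quarter-note beat = 60000 / BPM = 60000 / 71 ms
Whole note = 4 × quarter note
Duration = 4 × 60000 / 71 = 240000 / 71
= 3380.3 ms


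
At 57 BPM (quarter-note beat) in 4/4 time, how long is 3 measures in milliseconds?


Quarter-note beat duration = 60000 / 57 ms
Beats per measure (4/4) = 4
One measure = 4 × 60000 / 57 = 240000 / 57 ms
3 measures = 3 × 240000 / 57 = 720000 / 57
= 12631.6 ms


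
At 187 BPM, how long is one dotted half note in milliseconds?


Solution.
One quarter-note beat = 60000 / BPM = 60000 / 187 ms
Dotted half note = 3 × quarter note
Duration = 3 × 60000 / 187 = 180000 / 187
= 962.6 ms


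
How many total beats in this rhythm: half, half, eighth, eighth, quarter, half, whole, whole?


Reasoning:
Beat values:
  half = 2 beats
  half = 2 beats
  eighth = 0.5 beats
  eighth = 0.5 beats
  quarter = 1 beat
  half = 2 beats
  whole = 4 beats
  whole = 4 beats
Sum = 2 + 2 + 0.5 + 0.5 + 1 + 2 + 4 + 4
= 16 beats


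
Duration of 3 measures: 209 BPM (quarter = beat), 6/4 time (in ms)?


Reasoning:
Quarter-note beat duration = 60000 / 209 ms
Beats per measure (6/4) = 6
One measure = 6 × 60000 / 209 = 360000 / 209 ms
3 measures = 3 × 360000 / 209 = 1080000 / 209
= 5167.5 ms


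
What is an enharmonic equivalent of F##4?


Working:
Enharmonic notes sound the same pitch but are spelled with different letter names
F## and G name the same pitch class
= G4


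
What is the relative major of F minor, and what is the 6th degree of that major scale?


Let's work it out.
The relative major shares the key signature and is a minor 3rd above the minor tonic
A minor 3rd above F is Ab
→ relative major of F minor is Ab major
Ab major scale: Ab Bb C Db Eb F G
= Ab major; 6th degree = F


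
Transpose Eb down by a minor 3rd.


Let's work it out.
minor 3rd: 3 letter names, 3 semitones
Letter: E - 2 → C
Pitch: Eb - 3 semitones, spelled as a C → C
= C


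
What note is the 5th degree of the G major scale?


Major scale pattern: W-W-H-W-W-W-H (2-2-1-2-2-2-1 semitones)
Starting from G:
  G + 2 semitones → A
  A + 2 semitones → B
  B + 1 semitone → C
  C + 2 semitones → D
  D + 2 semitones → E
  E + 2 semitones → F#
  F# + 1 semitone → G
Scale: G A B C D E F#
Degree 5 = D


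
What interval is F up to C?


Step by step:
Letter names: F → C spans 5 letter names → a 5th
Semitones: F → C = 7 half-steps
A 5th of 7 semitones is a perfect 5th
= perfect 5th


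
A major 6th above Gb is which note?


Solution.
A 6th spans 6 letter names, so from G we land on E
A major 6th = 9 semitones above Gb
Spell E at that pitch: Eb
= Eb


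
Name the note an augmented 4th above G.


A 4th spans 4 letter names, so from G we land on C
An augmented 4th = 6 semitones above G
Spell C at that pitch: C#
= C#


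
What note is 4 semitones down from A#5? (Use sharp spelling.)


Working:
A#5: chromatic position 10 in octave 5 → absolute = 5×12 + 10 = 70
Transpose down 4: 70 - 4 = 66
66 = 5×12 + 6 → F# in octave 5
Result = F#5


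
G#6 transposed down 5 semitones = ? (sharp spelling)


Solution.
G#6: chromatic position 8 in octave 6 → absolute = 6×12 + 8 = 80
Transpose down 5: 80 - 5 = 75
75 = 6×12 + 3 → D# in octave 6
Result = D#6


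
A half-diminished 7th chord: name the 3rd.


Solution.
Half-diminished 7th chord = root + minor 3rd + diminished 5th + minor 7th
Seventh chords stack in thirds, so the letter names are A-C-E-G
Root: A
Minor 3rd above A: C
Diminished 5th above A: Eb
Minor 7th above A: G
The 3rd = C


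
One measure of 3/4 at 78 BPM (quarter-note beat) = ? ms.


Let's work it out.
Quarter-note beat duration = 60000 / 78 ms
Beats per measure (3/4) = 3
One measure = 3 × 60000 / 78 = 180000 / 78 ms
= 2307.7 ms


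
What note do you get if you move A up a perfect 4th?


Reasoning:
perfect 4th: 4 letter names, 5 semitones
Letter: A + 3 → D
Pitch: A + 5 semitones, spelled as a D → D
= D


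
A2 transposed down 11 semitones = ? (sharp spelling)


Step by step:
A2: chromatic position 9 in octave 2 → absolute = 2×12 + 9 = 33
Transpose down 11: 33 - 11 = 22
22 = 1×12 + 10 → A# in octave 1
Result = A#1


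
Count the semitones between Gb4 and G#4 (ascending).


Working:
Absolute semitone position = octave×12 + chromatic position
Gb4: 4×12 + 6 = 54
G#4: 4×12 + 8 = 56
Difference = 56 - 54 = 2
= 2 semitones


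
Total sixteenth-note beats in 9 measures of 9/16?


Let's work it out.
Time signature 9/16: the bottom number 16 means the sixteenth note gets one count
The top number 9 means 9 sixteenth-note beats per measure
Total = 9 × 9 measures
= 81 sixteenth-note beats


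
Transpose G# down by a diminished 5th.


Let's work it out.
diminished 5th: 5 letter names, 6 semitones
Letter: G - 4 → C
Pitch: G# - 6 semitones, spelled as a C → C##
= C##


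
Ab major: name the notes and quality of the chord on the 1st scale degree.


Ab major scale: Ab Bb C Db Eb F G
Diatonic triad on degree 1 stacks scale notes 1, 3, 5: Ab C Eb
Ab→C = 4 semitones; Ab→Eb = 7 semitones → major triad
= Ab C Eb (major)


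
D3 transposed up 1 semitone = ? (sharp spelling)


Reasoning:
D3: chromatic position 2 in octave 3 → absolute = 3×12 + 2 = 38
Transpose up 1: 38 + 1 = 39
39 = 3×12 + 3 → D# in octave 3
Result = D#3


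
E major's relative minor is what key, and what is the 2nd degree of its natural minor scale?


Reasoning:
The relative minor shares the major's key signature and starts on its 6th degree
6th degree = a major 6th above the tonic; a major 6th above E is C#
→ relative minor of E major is C# minor
C# natural minor scale: C# D# E F# G# A B
= C# minor; 2nd degree = D#


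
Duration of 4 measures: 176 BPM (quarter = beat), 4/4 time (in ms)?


Step by step:
Quarter-note beat duration = 60000 / 176 ms
Beats per measure (4/4) = 4
One measure = 4 × 60000 / 176 = 240000 / 176 ms
4 measures = 4 × 240000 / 176 = 960000 / 176
= 5454.5 ms


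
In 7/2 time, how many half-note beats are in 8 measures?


Step by step:
Time signature 7/2: the bottom number 2 means the half note gets one count
The top number 7 means 7 half-note beats per measure
Total = 7 × 8 measures
= 56 half-note beats


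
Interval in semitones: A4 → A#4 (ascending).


Let's work it out.
Absolute semitone position = octave×12 + chromatic position
A4: 4×12 + 9 = 57
A#4: 4×12 + 10 = 58
Difference = 58 - 57 = 1
= 1 semitone


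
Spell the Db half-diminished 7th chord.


Working:
Half-diminished 7th chord = root + minor 3rd + diminished 5th + minor 7th
Seventh chords stack in thirds, so the letter names are D-F-A-C
Root: Db
Minor 3rd above Db: Fb
Diminished 5th above Db: Abb
Minor 7th above Db: Cb
Chord = Db Fb Abb Cb


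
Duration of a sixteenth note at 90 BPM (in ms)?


One quarter-note beat = 60000 / BPM = 60000 / 90 ms
Sixteenth note = 1/4 × quarter note
Duration = 1/4 × 60000 / 90 = 15000 / 90
= 166.7 ms


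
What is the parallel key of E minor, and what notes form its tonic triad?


Reasoning:
Parallel keys share the same tonic but differ in mode
E minor → parallel is E major
Tonic triad of E major = E G# B
= E major; triad = E G# B


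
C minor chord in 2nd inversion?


Working:
Root position: C Eb G
2nd inversion: move root and 3rd up an octave
Bass note: G
Notes (bottom to top) = G C Eb


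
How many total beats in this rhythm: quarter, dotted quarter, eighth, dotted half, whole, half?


Step by step:
Beat values:
  quarter = 1 beat
  dotted quarter = 1.5 beats
  eighth = 0.5 beats
  dotted half = 3 beats
  whole = 4 beats
  half = 2 beats
Sum = 1 + 1.5 + 0.5 + 3 + 4 + 2
= 12 beats


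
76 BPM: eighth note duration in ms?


Working:
One quarter-note beat = 60000 / BPM = 60000 / 76 ms
Eighth note = 1/2 × quarter note
Duration = 1/2 × 60000 / 76 = 30000 / 76
= 394.7 ms


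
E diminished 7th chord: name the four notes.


Solution.
Diminished 7th chord = root + minor 3rd + diminished 5th + diminished 7th
Seventh chords stack in thirds, so the letter names are E-G-B-D
Root: E
Minor 3rd above E: G
Diminished 5th above E: Bb
Diminished 7th above E: Db
Chord = E G Bb Db


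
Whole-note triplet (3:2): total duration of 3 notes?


Working:
Triplet: 3 notes occupy the space of 2 whole notes
Space = 2 × 4 = 8 beats
Each triplet note = 8 / 3 = 8/3 beats
3 notes = 3 × 8/3 = 8
= 8 beats


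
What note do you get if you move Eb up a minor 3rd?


minor 3rd: 3 letter names, 3 semitones
Letter: E + 2 → G
Pitch: Eb + 3 semitones, spelled as a G → Gb
= Gb


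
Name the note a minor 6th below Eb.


Working:
A 6th spans 6 letter names, so from E we land on G
A minor 6th = 8 semitones below Eb
Spell G at that pitch: G
= G


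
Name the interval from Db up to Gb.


Reasoning:
Letter names: D → G spans 4 letter names → a 4th
Semitones: Db → Gb = 5 half-steps
A 4th of 5 semitones is a perfect 4th
= perfect 4th


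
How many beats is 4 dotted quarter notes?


Let's work it out.
Base quarter note = 1 beat
Dot 1 adds half the previous value: +1/2
One dotted quarter = 1 + 1/2 = 3/2
4 of them = 4 × 3/2 = 6
= 6 beats


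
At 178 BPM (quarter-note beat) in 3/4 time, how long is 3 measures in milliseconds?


Working:
Quarter-note beat duration = 60000 / 178 ms
Beats per measure (3/4) = 3
One measure = 3 × 60000 / 178 = 180000 / 178 ms
3 measures = 3 × 180000 / 178 = 540000 / 178
= 3033.7 ms


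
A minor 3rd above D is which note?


Solution.
A 3rd spans 3 letter names, so from D we land on F
A minor 3rd = 3 semitones above D
Spell F at that pitch: F
= F


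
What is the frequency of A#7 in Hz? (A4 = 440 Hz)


Working:
f = 440 × 2^(n/12) where n = semitones from A4
A#7: 37 semitones from A4
f = 440 × 2^(37/12)
f = 3729.31 Hz


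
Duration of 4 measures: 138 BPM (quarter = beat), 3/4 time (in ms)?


Quarter-note beat duration = 60000 / 138 ms
Beats per measure (3/4) = 3
One measure = 3 × 60000 / 138 = 180000 / 138 ms
4 measures = 4 × 180000 / 138 = 720000 / 138
= 5217.4 ms


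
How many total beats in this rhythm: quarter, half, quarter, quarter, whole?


Let's work it out.
Beat values:
  quarter = 1 beat
  half = 2 beats
  quarter = 1 beat
  quarter = 1 beat
  whole = 4 beats
Sum = 1 + 2 + 1 + 1 + 4
= 9 beats


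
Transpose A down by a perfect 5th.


Step by step:
perfect 5th: 5 letter names, 7 semitones
Letter: A - 4 → D
Pitch: A - 7 semitones, spelled as a D → D
= D


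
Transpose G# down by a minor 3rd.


Working:
minor 3rd: 3 letter names, 3 semitones
Letter: G - 2 → E
Pitch: G# - 3 semitones, spelled as an E → E#
= E#


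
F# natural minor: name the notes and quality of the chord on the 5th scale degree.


F# natural minor scale: F# G# A B C# D E
Diatonic triad on degree 5 stacks scale notes 5, 7, 2: C# E G#
C#→E = 3 semitones; C#→G# = 7 semitones → minor triad
= C# E G# (minor)


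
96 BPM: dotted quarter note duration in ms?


Step by step:
One quarter-note beat = 60000 / BPM = 60000 / 96 ms
Dotted quarter note = 3/2 × quarter note
Duration = 3/2 × 60000 / 96 = 90000 / 96
= 937.5 ms


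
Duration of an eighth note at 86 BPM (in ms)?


Working:
One quarter-note beat = 60000 / BPM = 60000 / 86 ms
Eighth note = 1/2 × quarter note
Duration = 1/2 × 60000 / 86 = 30000 / 86
= 348.8 ms


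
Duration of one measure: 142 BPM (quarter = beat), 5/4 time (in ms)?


Working:
Quarter-note beat duration = 60000 / 142 ms
Beats per measure (5/4) = 5
One measure = 5 × 60000 / 142 = 300000 / 142 ms
= 2112.7 ms


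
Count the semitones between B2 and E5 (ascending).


Reasoning:
Absolute semitone position = octave×12 + chromatic position
B2: 2×12 + 11 = 35
E5: 5×12 + 4 = 64
Difference = 64 - 35 = 29
= 29 semitones


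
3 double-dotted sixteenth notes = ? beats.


Base sixteenth note = 1/4 beats
Dot 1 adds half the previous value: +1/8
Dot 2 adds half the previous value: +1/16
One double-dotted sixteenth = 1/4 + 1/8 + 1/16 = 7/16
3 of them = 3 × 7/16 = 21/16
= 21/16 beats


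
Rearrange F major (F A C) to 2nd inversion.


Solution.
Root position: F A C
2nd inversion: move root and 3rd up an octave
Bass note: C
Notes (bottom to top) = C F A


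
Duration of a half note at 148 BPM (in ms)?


One quarter-note beat = 60000 / BPM = 60000 / 148 ms
Half note = 2 × quarter note
Duration = 2 × 60000 / 148 = 120000 / 148
= 810.8 ms


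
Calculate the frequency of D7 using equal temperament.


Step by step:
f = 440 × 2^(n/12) where n = semitones from A4
D7: 29 semitones from A4
f = 440 × 2^(29/12)
f = 2349.32 Hz


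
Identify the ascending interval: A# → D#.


Reasoning:
Letter names: A → D spans 4 letter names → a 4th
Semitones: A# → D# = 5 half-steps
A 4th of 5 semitones is a perfect 4th
= perfect 4th


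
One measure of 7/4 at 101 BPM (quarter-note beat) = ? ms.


Working:
Quarter-note beat duration = 60000 / 101 ms
Beats per measure (7/4) = 7
One measure = 7 × 60000 / 101 = 420000 / 101 ms
= 4158.4 ms


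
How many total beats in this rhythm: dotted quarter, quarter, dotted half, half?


Working:
Beat values:
  dotted quarter = 1.5 beats
  quarter = 1 beat
  dotted half = 3 beats
  half = 2 beats
Sum = 1.5 + 1 + 3 + 2
= 7.5 beats


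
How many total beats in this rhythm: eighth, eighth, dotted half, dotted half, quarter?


Let's work it out.
Beat values:
  eighth = 0.5 beats
  eighth = 0.5 beats
  dotted half = 3 beats
  dotted half = 3 beats
  quarter = 1 beat
Sum = 0.5 + 0.5 + 3 + 3 + 1
= 8 beats


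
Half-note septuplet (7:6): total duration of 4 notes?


Septuplet: 7 notes occupy the space of 6 half notes
Space = 6 × 2 = 12 beats
Each septuplet note = 12 / 7 = 12/7 beats
4 notes = 4 × 12/7 = 48/7
= 48/7 beats


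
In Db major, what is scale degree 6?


Solution.
Major scale pattern: W-W-H-W-W-W-H (2-2-1-2-2-2-1 semitones)
Starting from Db:
  Db + 2 semitones → Eb
  Eb + 2 semitones → F
  F + 1 semitone → Gb
  Gb + 2 semitones → Ab
  Ab + 2 semitones → Bb
  Bb + 2 semitones → C
  C + 1 semitone → Db
Scale: Db Eb F Gb Ab Bb C
Degree 6 = Bb


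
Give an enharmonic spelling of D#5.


Reasoning:
Enharmonic notes sound the same pitch but are spelled with different letter names
D# and Eb name the same pitch class
= Eb5
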